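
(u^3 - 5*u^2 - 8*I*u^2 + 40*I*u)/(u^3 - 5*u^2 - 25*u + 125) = u*(u - 8*I)/(u^2 - 25)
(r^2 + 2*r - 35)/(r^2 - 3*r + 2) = (r^2 + 2*r - 35)/(r^2 - 3*r + 2)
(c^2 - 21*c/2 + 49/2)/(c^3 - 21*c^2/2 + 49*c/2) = 1/c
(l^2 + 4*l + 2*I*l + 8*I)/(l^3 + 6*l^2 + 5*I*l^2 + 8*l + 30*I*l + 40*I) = (l + 2*I)/(l^2 + l*(2 + 5*I) + 10*I)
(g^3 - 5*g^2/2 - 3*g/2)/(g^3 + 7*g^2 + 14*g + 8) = g*(2*g^2 - 5*g - 3)/(2*(g^3 + 7*g^2 + 14*g + 8))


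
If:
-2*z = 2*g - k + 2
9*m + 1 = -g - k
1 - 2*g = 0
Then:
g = 1/2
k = 2*z + 3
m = -2*z/9 - 1/2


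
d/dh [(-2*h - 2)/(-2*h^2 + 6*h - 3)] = 2*(-2*h^2 - 4*h + 9)/(4*h^4 - 24*h^3 + 48*h^2 - 36*h + 9)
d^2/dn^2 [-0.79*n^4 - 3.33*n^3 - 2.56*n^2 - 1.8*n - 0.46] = -9.48*n^2 - 19.98*n - 5.12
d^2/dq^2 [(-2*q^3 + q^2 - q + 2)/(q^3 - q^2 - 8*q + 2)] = 2*(-q^6 - 51*q^5 + 63*q^4 - 179*q^3 + 72*q^2 + 6*q + 120)/(q^9 - 3*q^8 - 21*q^7 + 53*q^6 + 156*q^5 - 282*q^4 - 404*q^3 + 372*q^2 - 96*q + 8)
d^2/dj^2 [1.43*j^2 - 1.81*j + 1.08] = 2.86000000000000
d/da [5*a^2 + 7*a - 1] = 10*a + 7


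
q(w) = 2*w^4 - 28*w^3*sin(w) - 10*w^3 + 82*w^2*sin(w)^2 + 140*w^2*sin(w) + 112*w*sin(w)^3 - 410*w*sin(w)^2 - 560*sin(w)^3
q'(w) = -28*w^3*cos(w) + 8*w^3 + 164*w^2*sin(w)*cos(w) - 84*w^2*sin(w) + 140*w^2*cos(w) - 30*w^2 + 336*w*sin(w)^2*cos(w) + 164*w*sin(w)^2 - 820*w*sin(w)*cos(w) + 280*w*sin(w) + 112*sin(w)^3 - 1680*sin(w)^2*cos(w) - 410*sin(w)^2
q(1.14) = -506.04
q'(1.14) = -598.75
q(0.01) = -0.00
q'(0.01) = -0.25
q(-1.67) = 1184.34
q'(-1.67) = 138.20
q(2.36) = -136.24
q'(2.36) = 632.80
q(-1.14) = 804.94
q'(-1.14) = -1292.04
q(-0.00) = 0.00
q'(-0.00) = 0.00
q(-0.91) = 501.34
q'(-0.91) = -1281.43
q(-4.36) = 8308.50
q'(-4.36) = -7707.59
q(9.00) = 2625.99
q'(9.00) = 7666.25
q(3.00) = -47.30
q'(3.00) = -388.43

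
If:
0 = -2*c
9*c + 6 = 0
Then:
No Solution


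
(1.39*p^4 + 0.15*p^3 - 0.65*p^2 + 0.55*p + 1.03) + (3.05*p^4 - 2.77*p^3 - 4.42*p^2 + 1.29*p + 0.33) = 4.44*p^4 - 2.62*p^3 - 5.07*p^2 + 1.84*p + 1.36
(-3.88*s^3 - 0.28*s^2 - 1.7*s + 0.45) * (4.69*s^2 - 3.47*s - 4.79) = -18.1972*s^5 + 12.1504*s^4 + 11.5838*s^3 + 9.3507*s^2 + 6.5815*s - 2.1555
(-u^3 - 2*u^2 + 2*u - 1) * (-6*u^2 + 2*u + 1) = 6*u^5 + 10*u^4 - 17*u^3 + 8*u^2 - 1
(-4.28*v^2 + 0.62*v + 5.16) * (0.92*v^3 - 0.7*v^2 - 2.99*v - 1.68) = -3.9376*v^5 + 3.5664*v^4 + 17.1104*v^3 + 1.7246*v^2 - 16.47*v - 8.6688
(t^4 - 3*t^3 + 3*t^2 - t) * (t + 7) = t^5 + 4*t^4 - 18*t^3 + 20*t^2 - 7*t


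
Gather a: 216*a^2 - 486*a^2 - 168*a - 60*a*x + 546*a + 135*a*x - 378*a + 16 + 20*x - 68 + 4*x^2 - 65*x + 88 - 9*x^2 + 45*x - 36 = -270*a^2 + 75*a*x - 5*x^2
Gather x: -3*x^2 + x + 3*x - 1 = -3*x^2 + 4*x - 1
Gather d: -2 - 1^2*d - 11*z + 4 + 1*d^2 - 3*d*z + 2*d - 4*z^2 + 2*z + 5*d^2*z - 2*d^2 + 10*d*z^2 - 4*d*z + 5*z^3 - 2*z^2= d^2*(5*z - 1) + d*(10*z^2 - 7*z + 1) + 5*z^3 - 6*z^2 - 9*z + 2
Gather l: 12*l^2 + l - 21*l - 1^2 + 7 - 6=12*l^2 - 20*l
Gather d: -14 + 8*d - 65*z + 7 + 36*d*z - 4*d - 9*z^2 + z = d*(36*z + 4) - 9*z^2 - 64*z - 7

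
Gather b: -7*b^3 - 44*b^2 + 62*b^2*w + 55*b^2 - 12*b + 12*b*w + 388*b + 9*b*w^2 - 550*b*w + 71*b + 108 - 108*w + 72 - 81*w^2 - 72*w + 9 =-7*b^3 + b^2*(62*w + 11) + b*(9*w^2 - 538*w + 447) - 81*w^2 - 180*w + 189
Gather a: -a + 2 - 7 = -a - 5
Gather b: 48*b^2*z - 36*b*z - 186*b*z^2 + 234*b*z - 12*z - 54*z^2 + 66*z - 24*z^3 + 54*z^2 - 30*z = 48*b^2*z + b*(-186*z^2 + 198*z) - 24*z^3 + 24*z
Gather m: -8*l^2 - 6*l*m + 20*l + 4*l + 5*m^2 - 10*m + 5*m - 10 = -8*l^2 + 24*l + 5*m^2 + m*(-6*l - 5) - 10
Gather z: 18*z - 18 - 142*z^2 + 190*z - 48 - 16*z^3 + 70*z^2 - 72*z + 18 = -16*z^3 - 72*z^2 + 136*z - 48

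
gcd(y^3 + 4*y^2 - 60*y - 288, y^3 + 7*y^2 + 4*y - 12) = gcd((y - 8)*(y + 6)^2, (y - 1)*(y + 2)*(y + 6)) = y + 6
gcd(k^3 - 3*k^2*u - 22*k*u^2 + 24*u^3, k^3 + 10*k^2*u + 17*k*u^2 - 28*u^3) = -k^2 - 3*k*u + 4*u^2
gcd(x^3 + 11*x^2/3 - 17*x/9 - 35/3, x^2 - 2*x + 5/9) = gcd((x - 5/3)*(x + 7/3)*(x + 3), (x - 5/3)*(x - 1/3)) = x - 5/3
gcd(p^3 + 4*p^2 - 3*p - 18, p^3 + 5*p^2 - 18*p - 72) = p + 3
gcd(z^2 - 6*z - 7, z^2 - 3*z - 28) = z - 7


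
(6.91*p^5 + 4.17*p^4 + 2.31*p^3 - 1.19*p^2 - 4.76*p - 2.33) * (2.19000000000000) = 15.1329*p^5 + 9.1323*p^4 + 5.0589*p^3 - 2.6061*p^2 - 10.4244*p - 5.1027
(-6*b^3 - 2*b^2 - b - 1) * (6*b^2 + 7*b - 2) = -36*b^5 - 54*b^4 - 8*b^3 - 9*b^2 - 5*b + 2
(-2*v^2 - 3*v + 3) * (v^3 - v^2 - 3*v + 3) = -2*v^5 - v^4 + 12*v^3 - 18*v + 9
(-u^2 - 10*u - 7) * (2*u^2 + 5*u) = -2*u^4 - 25*u^3 - 64*u^2 - 35*u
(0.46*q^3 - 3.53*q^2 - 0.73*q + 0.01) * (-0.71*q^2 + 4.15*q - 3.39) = -0.3266*q^5 + 4.4153*q^4 - 15.6906*q^3 + 8.9301*q^2 + 2.5162*q - 0.0339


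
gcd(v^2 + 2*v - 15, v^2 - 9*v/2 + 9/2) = v - 3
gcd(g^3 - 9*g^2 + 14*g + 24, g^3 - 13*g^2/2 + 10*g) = g - 4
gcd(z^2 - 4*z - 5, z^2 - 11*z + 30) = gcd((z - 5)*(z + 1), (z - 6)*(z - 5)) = z - 5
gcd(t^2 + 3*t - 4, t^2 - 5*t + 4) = t - 1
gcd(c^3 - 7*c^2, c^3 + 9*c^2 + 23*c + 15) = 1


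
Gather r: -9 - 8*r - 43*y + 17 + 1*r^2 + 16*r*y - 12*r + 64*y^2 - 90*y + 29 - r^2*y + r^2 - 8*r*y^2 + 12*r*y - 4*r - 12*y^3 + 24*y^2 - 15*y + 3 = r^2*(2 - y) + r*(-8*y^2 + 28*y - 24) - 12*y^3 + 88*y^2 - 148*y + 40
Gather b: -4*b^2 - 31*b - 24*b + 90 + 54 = -4*b^2 - 55*b + 144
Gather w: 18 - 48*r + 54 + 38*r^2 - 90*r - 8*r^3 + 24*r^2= -8*r^3 + 62*r^2 - 138*r + 72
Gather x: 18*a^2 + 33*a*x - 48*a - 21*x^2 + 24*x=18*a^2 - 48*a - 21*x^2 + x*(33*a + 24)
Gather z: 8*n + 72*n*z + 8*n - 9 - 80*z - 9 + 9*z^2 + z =16*n + 9*z^2 + z*(72*n - 79) - 18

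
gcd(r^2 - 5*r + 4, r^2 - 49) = 1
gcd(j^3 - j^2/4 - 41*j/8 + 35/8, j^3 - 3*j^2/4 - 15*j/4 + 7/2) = j^2 - 11*j/4 + 7/4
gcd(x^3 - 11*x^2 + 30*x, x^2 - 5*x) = x^2 - 5*x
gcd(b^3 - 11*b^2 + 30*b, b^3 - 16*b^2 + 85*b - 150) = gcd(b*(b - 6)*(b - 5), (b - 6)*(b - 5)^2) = b^2 - 11*b + 30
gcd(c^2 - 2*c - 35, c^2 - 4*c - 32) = 1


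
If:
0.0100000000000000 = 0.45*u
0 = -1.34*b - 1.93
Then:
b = -1.44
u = 0.02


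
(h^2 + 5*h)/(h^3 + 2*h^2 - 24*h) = (h + 5)/(h^2 + 2*h - 24)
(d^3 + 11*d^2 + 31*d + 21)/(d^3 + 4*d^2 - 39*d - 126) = (d + 1)/(d - 6)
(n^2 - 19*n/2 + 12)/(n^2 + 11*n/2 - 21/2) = (n - 8)/(n + 7)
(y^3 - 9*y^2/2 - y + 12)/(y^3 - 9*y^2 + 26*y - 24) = (y + 3/2)/(y - 3)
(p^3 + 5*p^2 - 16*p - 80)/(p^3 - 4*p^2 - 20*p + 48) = (p^2 + p - 20)/(p^2 - 8*p + 12)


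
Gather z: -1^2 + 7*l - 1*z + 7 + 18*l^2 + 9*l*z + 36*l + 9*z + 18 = 18*l^2 + 43*l + z*(9*l + 8) + 24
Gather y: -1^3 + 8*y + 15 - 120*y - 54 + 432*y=320*y - 40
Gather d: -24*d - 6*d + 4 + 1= 5 - 30*d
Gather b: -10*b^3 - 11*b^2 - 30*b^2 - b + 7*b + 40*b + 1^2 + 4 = -10*b^3 - 41*b^2 + 46*b + 5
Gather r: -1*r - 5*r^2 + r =-5*r^2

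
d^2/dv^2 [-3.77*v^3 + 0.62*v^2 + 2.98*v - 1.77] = 1.24 - 22.62*v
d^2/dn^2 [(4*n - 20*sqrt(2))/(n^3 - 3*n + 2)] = 24*(3*(n - 5*sqrt(2))*(n^2 - 1)^2 + (-n^2 - n*(n - 5*sqrt(2)) + 1)*(n^3 - 3*n + 2))/(n^3 - 3*n + 2)^3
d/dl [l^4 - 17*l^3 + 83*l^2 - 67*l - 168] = 4*l^3 - 51*l^2 + 166*l - 67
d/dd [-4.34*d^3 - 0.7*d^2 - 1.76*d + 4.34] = -13.02*d^2 - 1.4*d - 1.76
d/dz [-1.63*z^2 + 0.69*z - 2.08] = 0.69 - 3.26*z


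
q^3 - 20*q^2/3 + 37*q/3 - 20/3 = (q - 4)*(q - 5/3)*(q - 1)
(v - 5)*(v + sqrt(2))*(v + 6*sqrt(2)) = v^3 - 5*v^2 + 7*sqrt(2)*v^2 - 35*sqrt(2)*v + 12*v - 60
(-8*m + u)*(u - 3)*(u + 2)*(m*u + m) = -8*m^2*u^3 + 56*m^2*u + 48*m^2 + m*u^4 - 7*m*u^2 - 6*m*u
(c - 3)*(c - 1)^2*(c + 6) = c^4 + c^3 - 23*c^2 + 39*c - 18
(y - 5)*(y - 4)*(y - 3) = y^3 - 12*y^2 + 47*y - 60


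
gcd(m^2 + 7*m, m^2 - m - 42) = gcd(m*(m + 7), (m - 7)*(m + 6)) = 1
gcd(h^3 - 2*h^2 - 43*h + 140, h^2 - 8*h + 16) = h - 4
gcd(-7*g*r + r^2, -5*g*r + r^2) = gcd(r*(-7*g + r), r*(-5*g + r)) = r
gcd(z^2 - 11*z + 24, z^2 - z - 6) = z - 3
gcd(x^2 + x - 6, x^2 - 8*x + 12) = x - 2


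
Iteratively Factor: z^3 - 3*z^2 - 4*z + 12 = (z - 3)*(z^2 - 4) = (z - 3)*(z + 2)*(z - 2)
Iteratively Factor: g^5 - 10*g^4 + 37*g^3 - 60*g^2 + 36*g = (g - 2)*(g^4 - 8*g^3 + 21*g^2 - 18*g) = g*(g - 2)*(g^3 - 8*g^2 + 21*g - 18) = g*(g - 3)*(g - 2)*(g^2 - 5*g + 6) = g*(g - 3)^2*(g - 2)*(g - 2)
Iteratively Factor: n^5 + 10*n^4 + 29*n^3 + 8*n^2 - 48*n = (n)*(n^4 + 10*n^3 + 29*n^2 + 8*n - 48) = n*(n - 1)*(n^3 + 11*n^2 + 40*n + 48) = n*(n - 1)*(n + 4)*(n^2 + 7*n + 12) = n*(n - 1)*(n + 3)*(n + 4)*(n + 4)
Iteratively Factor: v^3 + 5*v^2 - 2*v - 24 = (v + 4)*(v^2 + v - 6) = (v + 3)*(v + 4)*(v - 2)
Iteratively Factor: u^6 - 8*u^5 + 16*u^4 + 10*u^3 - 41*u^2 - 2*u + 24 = (u + 1)*(u^5 - 9*u^4 + 25*u^3 - 15*u^2 - 26*u + 24) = (u - 4)*(u + 1)*(u^4 - 5*u^3 + 5*u^2 + 5*u - 6) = (u - 4)*(u - 1)*(u + 1)*(u^3 - 4*u^2 + u + 6) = (u - 4)*(u - 1)*(u + 1)^2*(u^2 - 5*u + 6) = (u - 4)*(u - 3)*(u - 1)*(u + 1)^2*(u - 2)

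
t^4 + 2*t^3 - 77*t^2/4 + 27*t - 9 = (t - 2)*(t - 3/2)*(t - 1/2)*(t + 6)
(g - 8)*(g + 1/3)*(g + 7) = g^3 - 2*g^2/3 - 169*g/3 - 56/3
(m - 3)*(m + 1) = m^2 - 2*m - 3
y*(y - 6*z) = y^2 - 6*y*z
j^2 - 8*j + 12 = (j - 6)*(j - 2)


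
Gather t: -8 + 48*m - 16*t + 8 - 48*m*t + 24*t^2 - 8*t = 48*m + 24*t^2 + t*(-48*m - 24)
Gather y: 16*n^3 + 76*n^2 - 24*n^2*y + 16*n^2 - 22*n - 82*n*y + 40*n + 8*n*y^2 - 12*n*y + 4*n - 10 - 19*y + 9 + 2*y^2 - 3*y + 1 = 16*n^3 + 92*n^2 + 22*n + y^2*(8*n + 2) + y*(-24*n^2 - 94*n - 22)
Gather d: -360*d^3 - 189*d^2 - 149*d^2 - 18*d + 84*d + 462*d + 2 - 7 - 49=-360*d^3 - 338*d^2 + 528*d - 54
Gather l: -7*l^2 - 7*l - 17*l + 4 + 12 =-7*l^2 - 24*l + 16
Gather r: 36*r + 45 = 36*r + 45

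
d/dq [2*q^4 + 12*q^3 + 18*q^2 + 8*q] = 8*q^3 + 36*q^2 + 36*q + 8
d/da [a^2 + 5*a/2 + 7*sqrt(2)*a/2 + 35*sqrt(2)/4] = 2*a + 5/2 + 7*sqrt(2)/2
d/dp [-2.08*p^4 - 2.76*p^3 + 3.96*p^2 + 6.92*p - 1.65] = -8.32*p^3 - 8.28*p^2 + 7.92*p + 6.92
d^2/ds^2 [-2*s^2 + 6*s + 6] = -4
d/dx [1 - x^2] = -2*x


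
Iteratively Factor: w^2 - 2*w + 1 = (w - 1)*(w - 1)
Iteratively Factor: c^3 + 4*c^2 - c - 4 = (c + 1)*(c^2 + 3*c - 4) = (c - 1)*(c + 1)*(c + 4)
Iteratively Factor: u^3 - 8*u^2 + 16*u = (u - 4)*(u^2 - 4*u) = u*(u - 4)*(u - 4)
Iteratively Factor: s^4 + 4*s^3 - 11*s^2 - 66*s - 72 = (s + 2)*(s^3 + 2*s^2 - 15*s - 36) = (s + 2)*(s + 3)*(s^2 - s - 12) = (s - 4)*(s + 2)*(s + 3)*(s + 3)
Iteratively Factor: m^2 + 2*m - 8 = (m + 4)*(m - 2)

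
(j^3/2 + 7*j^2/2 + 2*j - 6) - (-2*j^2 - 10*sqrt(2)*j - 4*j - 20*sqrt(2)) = j^3/2 + 11*j^2/2 + 6*j + 10*sqrt(2)*j - 6 + 20*sqrt(2)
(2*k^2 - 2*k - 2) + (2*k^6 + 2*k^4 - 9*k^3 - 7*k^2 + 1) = 2*k^6 + 2*k^4 - 9*k^3 - 5*k^2 - 2*k - 1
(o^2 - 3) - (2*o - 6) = o^2 - 2*o + 3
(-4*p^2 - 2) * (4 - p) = 4*p^3 - 16*p^2 + 2*p - 8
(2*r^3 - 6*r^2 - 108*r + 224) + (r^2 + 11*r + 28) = 2*r^3 - 5*r^2 - 97*r + 252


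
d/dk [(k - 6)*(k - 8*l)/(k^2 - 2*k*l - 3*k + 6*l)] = ((k - 6)*(k - 8*l)*(-2*k + 2*l + 3) + 2*(k - 4*l - 3)*(k^2 - 2*k*l - 3*k + 6*l))/(k^2 - 2*k*l - 3*k + 6*l)^2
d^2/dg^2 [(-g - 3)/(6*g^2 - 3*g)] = 2*(-4*g^3 - 36*g^2 + 18*g - 3)/(3*g^3*(8*g^3 - 12*g^2 + 6*g - 1))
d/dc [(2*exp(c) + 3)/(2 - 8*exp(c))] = 7*exp(c)/(4*exp(c) - 1)^2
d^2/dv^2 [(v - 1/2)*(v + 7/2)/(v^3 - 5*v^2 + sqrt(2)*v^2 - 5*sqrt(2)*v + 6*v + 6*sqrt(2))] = (4*v^6 + 36*v^5 - 294*v^4 + 96*sqrt(2)*v^4 - 408*sqrt(2)*v^3 + 692*v^3 - 837*v^2 + 243*sqrt(2)*v^2 + 408*v + 555*sqrt(2)*v - 222*sqrt(2) + 490)/(2*(v^9 - 15*v^8 + 3*sqrt(2)*v^8 - 45*sqrt(2)*v^7 + 99*v^7 - 395*v^6 + 281*sqrt(2)*v^6 - 945*sqrt(2)*v^5 + 1116*v^5 - 2370*v^4 + 1860*sqrt(2)*v^4 - 2230*sqrt(2)*v^3 + 3564*v^3 - 3240*v^2 + 1764*sqrt(2)*v^2 - 1080*sqrt(2)*v + 1296*v + 432*sqrt(2)))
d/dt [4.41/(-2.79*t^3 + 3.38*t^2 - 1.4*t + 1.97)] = (36.9117*t^2 - 29.8116*t + 6.174)/(2.79*t^3 - 3.38*t^2 + 1.4*t - 1.97)^2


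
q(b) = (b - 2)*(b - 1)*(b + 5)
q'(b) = (b - 2)*(b - 1) + (b - 2)*(b + 5) + (b - 1)*(b + 5) = 3*b^2 + 4*b - 13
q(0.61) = 3.04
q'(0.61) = -9.44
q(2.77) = 10.59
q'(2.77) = 21.10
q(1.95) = -0.33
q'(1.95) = 6.21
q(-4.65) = 13.15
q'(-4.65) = 33.27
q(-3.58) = 36.29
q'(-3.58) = 11.13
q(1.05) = -0.29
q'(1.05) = -5.49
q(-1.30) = 28.08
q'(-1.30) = -13.13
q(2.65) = 8.20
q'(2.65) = 18.67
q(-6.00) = -56.00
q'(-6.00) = 71.00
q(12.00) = 1870.00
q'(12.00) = 467.00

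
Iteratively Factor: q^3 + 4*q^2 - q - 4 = (q + 4)*(q^2 - 1) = (q - 1)*(q + 4)*(q + 1)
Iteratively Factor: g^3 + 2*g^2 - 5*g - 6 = (g + 1)*(g^2 + g - 6) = (g + 1)*(g + 3)*(g - 2)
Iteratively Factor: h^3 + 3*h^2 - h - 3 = (h - 1)*(h^2 + 4*h + 3) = (h - 1)*(h + 3)*(h + 1)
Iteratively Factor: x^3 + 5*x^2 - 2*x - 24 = (x - 2)*(x^2 + 7*x + 12) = (x - 2)*(x + 4)*(x + 3)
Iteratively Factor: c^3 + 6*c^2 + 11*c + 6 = (c + 3)*(c^2 + 3*c + 2) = (c + 1)*(c + 3)*(c + 2)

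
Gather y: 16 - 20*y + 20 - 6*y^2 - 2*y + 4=-6*y^2 - 22*y + 40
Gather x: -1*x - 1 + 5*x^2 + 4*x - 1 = 5*x^2 + 3*x - 2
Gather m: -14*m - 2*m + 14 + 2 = 16 - 16*m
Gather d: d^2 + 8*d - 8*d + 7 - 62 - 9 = d^2 - 64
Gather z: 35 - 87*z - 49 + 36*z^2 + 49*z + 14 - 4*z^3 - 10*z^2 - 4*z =-4*z^3 + 26*z^2 - 42*z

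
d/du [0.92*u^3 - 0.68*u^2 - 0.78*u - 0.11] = 2.76*u^2 - 1.36*u - 0.78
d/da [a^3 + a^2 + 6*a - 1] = 3*a^2 + 2*a + 6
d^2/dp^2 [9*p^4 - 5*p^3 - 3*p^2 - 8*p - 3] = 108*p^2 - 30*p - 6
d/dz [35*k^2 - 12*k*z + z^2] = -12*k + 2*z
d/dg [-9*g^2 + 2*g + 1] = 2 - 18*g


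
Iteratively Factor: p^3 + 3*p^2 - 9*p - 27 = (p - 3)*(p^2 + 6*p + 9) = (p - 3)*(p + 3)*(p + 3)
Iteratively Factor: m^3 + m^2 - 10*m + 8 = (m - 1)*(m^2 + 2*m - 8) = (m - 2)*(m - 1)*(m + 4)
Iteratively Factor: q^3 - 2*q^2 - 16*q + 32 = (q - 4)*(q^2 + 2*q - 8) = (q - 4)*(q - 2)*(q + 4)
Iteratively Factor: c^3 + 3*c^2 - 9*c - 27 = (c + 3)*(c^2 - 9) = (c - 3)*(c + 3)*(c + 3)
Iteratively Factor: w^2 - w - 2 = (w + 1)*(w - 2)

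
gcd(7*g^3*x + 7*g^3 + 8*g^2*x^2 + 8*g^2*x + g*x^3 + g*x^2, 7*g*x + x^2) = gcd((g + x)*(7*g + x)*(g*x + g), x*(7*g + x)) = 7*g + x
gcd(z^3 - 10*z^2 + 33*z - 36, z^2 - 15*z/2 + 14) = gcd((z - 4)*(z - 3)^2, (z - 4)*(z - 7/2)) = z - 4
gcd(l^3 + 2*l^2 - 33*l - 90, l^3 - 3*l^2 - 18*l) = l^2 - 3*l - 18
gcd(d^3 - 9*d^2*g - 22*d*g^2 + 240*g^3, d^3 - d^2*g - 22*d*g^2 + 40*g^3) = d + 5*g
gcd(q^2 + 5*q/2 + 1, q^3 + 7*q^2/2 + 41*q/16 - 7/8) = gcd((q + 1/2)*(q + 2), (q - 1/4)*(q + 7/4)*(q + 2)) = q + 2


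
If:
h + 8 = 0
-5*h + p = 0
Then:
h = -8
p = -40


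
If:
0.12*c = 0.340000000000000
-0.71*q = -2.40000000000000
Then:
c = 2.83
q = 3.38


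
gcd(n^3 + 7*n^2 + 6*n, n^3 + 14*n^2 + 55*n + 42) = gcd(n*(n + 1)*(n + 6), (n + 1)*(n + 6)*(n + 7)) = n^2 + 7*n + 6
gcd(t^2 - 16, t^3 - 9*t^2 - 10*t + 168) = t + 4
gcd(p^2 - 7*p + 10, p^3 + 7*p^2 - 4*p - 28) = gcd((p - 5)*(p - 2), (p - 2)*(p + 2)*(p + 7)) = p - 2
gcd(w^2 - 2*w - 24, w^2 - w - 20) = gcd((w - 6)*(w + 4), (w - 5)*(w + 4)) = w + 4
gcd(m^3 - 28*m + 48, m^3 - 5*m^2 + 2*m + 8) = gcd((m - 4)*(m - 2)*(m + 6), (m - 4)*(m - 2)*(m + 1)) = m^2 - 6*m + 8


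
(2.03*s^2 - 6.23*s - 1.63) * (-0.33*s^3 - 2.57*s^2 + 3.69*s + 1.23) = -0.6699*s^5 - 3.1612*s^4 + 24.0397*s^3 - 16.3027*s^2 - 13.6776*s - 2.0049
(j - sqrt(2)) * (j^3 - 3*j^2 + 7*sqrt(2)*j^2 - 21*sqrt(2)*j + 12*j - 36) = j^4 - 3*j^3 + 6*sqrt(2)*j^3 - 18*sqrt(2)*j^2 - 2*j^2 - 12*sqrt(2)*j + 6*j + 36*sqrt(2)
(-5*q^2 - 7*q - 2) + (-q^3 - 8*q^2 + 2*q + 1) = -q^3 - 13*q^2 - 5*q - 1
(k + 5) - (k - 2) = 7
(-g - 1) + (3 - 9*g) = 2 - 10*g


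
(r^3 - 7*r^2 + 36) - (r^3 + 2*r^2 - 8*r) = -9*r^2 + 8*r + 36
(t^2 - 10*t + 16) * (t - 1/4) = t^3 - 41*t^2/4 + 37*t/2 - 4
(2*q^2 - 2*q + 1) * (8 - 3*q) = -6*q^3 + 22*q^2 - 19*q + 8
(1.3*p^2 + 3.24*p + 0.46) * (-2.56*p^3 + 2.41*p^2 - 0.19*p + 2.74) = -3.328*p^5 - 5.1614*p^4 + 6.3838*p^3 + 4.055*p^2 + 8.7902*p + 1.2604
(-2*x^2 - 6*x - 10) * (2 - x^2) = 2*x^4 + 6*x^3 + 6*x^2 - 12*x - 20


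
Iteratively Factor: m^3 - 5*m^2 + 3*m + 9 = (m - 3)*(m^2 - 2*m - 3) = (m - 3)^2*(m + 1)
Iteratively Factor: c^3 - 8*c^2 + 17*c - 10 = (c - 1)*(c^2 - 7*c + 10) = (c - 5)*(c - 1)*(c - 2)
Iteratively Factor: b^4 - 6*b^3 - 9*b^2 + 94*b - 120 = (b - 2)*(b^3 - 4*b^2 - 17*b + 60) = (b - 3)*(b - 2)*(b^2 - b - 20) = (b - 5)*(b - 3)*(b - 2)*(b + 4)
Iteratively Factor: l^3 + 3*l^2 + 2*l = (l + 2)*(l^2 + l) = (l + 1)*(l + 2)*(l)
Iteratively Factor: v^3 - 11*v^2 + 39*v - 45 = (v - 3)*(v^2 - 8*v + 15) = (v - 3)^2*(v - 5)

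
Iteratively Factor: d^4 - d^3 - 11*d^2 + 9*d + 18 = (d + 3)*(d^3 - 4*d^2 + d + 6) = (d + 1)*(d + 3)*(d^2 - 5*d + 6) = (d - 2)*(d + 1)*(d + 3)*(d - 3)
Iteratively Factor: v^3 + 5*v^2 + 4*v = (v + 4)*(v^2 + v) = (v + 1)*(v + 4)*(v)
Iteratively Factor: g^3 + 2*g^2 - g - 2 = (g - 1)*(g^2 + 3*g + 2) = (g - 1)*(g + 2)*(g + 1)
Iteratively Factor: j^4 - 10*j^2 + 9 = (j + 3)*(j^3 - 3*j^2 - j + 3) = (j + 1)*(j + 3)*(j^2 - 4*j + 3) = (j - 1)*(j + 1)*(j + 3)*(j - 3)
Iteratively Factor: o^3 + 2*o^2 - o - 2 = (o + 2)*(o^2 - 1) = (o - 1)*(o + 2)*(o + 1)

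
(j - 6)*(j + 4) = j^2 - 2*j - 24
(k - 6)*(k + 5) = k^2 - k - 30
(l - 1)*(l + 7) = l^2 + 6*l - 7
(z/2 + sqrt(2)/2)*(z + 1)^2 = z^3/2 + sqrt(2)*z^2/2 + z^2 + z/2 + sqrt(2)*z + sqrt(2)/2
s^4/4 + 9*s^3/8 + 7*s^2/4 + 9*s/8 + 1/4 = (s/4 + 1/4)*(s + 1/2)*(s + 1)*(s + 2)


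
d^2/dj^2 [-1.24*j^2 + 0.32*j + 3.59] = -2.48000000000000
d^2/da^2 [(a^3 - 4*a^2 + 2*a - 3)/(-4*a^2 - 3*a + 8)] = 2*(-121*a^3 + 600*a^2 - 276*a + 331)/(64*a^6 + 144*a^5 - 276*a^4 - 549*a^3 + 552*a^2 + 576*a - 512)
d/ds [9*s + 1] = 9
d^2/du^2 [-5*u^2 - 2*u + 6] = -10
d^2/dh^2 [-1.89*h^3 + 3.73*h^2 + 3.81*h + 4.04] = 7.46 - 11.34*h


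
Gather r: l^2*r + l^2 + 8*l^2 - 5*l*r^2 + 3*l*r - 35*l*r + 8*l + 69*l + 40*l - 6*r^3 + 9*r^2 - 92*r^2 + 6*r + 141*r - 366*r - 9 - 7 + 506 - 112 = 9*l^2 + 117*l - 6*r^3 + r^2*(-5*l - 83) + r*(l^2 - 32*l - 219) + 378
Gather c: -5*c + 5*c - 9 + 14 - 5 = 0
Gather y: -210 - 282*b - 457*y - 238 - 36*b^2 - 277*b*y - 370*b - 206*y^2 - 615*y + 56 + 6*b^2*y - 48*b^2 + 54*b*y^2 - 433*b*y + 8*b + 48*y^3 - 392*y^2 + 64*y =-84*b^2 - 644*b + 48*y^3 + y^2*(54*b - 598) + y*(6*b^2 - 710*b - 1008) - 392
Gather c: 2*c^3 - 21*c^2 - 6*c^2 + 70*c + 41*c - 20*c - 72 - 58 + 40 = 2*c^3 - 27*c^2 + 91*c - 90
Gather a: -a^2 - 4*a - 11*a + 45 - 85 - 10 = -a^2 - 15*a - 50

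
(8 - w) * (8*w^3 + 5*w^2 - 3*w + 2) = -8*w^4 + 59*w^3 + 43*w^2 - 26*w + 16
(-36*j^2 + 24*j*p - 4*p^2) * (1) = -36*j^2 + 24*j*p - 4*p^2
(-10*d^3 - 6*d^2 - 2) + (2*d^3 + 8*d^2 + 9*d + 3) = -8*d^3 + 2*d^2 + 9*d + 1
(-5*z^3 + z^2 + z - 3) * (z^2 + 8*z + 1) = -5*z^5 - 39*z^4 + 4*z^3 + 6*z^2 - 23*z - 3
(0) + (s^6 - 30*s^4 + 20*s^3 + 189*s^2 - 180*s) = s^6 - 30*s^4 + 20*s^3 + 189*s^2 - 180*s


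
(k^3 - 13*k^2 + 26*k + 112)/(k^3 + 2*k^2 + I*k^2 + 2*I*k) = (k^2 - 15*k + 56)/(k*(k + I))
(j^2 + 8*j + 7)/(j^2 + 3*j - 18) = (j^2 + 8*j + 7)/(j^2 + 3*j - 18)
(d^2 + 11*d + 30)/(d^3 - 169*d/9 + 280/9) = 9*(d + 6)/(9*d^2 - 45*d + 56)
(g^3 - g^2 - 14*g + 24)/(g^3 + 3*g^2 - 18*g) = (g^2 + 2*g - 8)/(g*(g + 6))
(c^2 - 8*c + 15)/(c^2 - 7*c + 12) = (c - 5)/(c - 4)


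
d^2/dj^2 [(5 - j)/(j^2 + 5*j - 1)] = 2*(3*j*(j^2 + 5*j - 1) - (j - 5)*(2*j + 5)^2)/(j^2 + 5*j - 1)^3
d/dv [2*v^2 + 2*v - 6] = 4*v + 2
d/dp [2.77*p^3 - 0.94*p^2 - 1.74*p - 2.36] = 8.31*p^2 - 1.88*p - 1.74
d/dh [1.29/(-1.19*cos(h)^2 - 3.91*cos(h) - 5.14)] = -(3.0702*cos(h) + 5.0439)*sin(h)/(1.19*cos(h)^2 + 3.91*cos(h) + 5.14)^2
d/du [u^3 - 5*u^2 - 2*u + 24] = 3*u^2 - 10*u - 2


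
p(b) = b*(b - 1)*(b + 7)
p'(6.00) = 173.00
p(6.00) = 390.00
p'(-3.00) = -16.00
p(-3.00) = 48.00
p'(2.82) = 50.70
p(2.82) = 50.40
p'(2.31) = 36.73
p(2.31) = 28.17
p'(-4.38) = -2.01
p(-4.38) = 61.74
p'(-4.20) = -4.48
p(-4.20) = 61.15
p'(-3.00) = -16.00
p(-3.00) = 48.00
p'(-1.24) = -17.27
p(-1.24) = 16.00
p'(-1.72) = -18.76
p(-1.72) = 24.70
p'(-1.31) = -17.57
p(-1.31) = 17.22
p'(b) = b*(b - 1) + b*(b + 7) + (b - 1)*(b + 7) = 3*b^2 + 12*b - 7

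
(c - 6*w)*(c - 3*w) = c^2 - 9*c*w + 18*w^2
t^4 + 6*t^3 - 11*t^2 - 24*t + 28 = (t - 2)*(t - 1)*(t + 2)*(t + 7)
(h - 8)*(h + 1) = h^2 - 7*h - 8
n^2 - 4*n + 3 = (n - 3)*(n - 1)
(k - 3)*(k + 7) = k^2 + 4*k - 21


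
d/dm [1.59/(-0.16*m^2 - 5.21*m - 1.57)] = (0.5088*m + 8.2839)/(0.16*m^2 + 5.21*m + 1.57)^2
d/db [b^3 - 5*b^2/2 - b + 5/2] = 3*b^2 - 5*b - 1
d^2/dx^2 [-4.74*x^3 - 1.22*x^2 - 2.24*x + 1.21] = -28.44*x - 2.44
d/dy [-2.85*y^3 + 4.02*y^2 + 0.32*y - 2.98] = -8.55*y^2 + 8.04*y + 0.32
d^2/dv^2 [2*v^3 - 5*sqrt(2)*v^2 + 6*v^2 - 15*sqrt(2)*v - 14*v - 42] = 12*v - 10*sqrt(2) + 12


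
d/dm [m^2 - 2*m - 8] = 2*m - 2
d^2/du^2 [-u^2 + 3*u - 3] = -2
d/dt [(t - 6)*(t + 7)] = 2*t + 1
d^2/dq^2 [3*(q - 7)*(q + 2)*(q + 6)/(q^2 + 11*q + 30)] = 216/(q^3 + 15*q^2 + 75*q + 125)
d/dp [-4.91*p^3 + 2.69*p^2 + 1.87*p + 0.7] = -14.73*p^2 + 5.38*p + 1.87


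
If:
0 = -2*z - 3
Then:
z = -3/2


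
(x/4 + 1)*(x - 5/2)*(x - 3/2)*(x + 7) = x^4/4 + 7*x^3/4 - 49*x^2/16 - 283*x/16 + 105/4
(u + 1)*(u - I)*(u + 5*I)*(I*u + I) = I*u^4 - 4*u^3 + 2*I*u^3 - 8*u^2 + 6*I*u^2 - 4*u + 10*I*u + 5*I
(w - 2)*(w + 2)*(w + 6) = w^3 + 6*w^2 - 4*w - 24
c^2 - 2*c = c*(c - 2)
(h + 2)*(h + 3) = h^2 + 5*h + 6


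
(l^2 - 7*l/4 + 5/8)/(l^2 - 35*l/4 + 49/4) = (8*l^2 - 14*l + 5)/(2*(4*l^2 - 35*l + 49))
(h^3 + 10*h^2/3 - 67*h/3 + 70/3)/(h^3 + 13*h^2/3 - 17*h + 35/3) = (h - 2)/(h - 1)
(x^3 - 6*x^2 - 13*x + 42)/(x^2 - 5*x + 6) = (x^2 - 4*x - 21)/(x - 3)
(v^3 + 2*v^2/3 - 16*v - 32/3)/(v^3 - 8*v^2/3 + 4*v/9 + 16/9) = 3*(v^2 - 16)/(3*v^2 - 10*v + 8)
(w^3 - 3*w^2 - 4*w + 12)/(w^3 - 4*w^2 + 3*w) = (w^2 - 4)/(w*(w - 1))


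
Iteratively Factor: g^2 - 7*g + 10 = (g - 2)*(g - 5)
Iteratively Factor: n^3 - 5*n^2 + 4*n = (n - 1)*(n^2 - 4*n) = (n - 4)*(n - 1)*(n)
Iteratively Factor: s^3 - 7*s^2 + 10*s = (s - 2)*(s^2 - 5*s) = s*(s - 2)*(s - 5)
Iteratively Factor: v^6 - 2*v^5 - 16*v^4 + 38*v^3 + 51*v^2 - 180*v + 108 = (v - 2)*(v^5 - 16*v^3 + 6*v^2 + 63*v - 54) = (v - 2)^2*(v^4 + 2*v^3 - 12*v^2 - 18*v + 27) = (v - 2)^2*(v - 1)*(v^3 + 3*v^2 - 9*v - 27) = (v - 2)^2*(v - 1)*(v + 3)*(v^2 - 9) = (v - 2)^2*(v - 1)*(v + 3)^2*(v - 3)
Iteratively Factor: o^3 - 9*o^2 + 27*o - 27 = (o - 3)*(o^2 - 6*o + 9) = (o - 3)^2*(o - 3)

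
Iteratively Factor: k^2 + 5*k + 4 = (k + 1)*(k + 4)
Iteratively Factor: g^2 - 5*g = (g)*(g - 5)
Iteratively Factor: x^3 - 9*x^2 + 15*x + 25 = (x - 5)*(x^2 - 4*x - 5) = (x - 5)*(x + 1)*(x - 5)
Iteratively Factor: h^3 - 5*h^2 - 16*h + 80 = (h + 4)*(h^2 - 9*h + 20) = (h - 5)*(h + 4)*(h - 4)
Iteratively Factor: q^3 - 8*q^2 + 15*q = (q - 5)*(q^2 - 3*q) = q*(q - 5)*(q - 3)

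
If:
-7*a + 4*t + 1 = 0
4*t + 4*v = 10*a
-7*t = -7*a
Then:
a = 1/3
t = 1/3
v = 1/2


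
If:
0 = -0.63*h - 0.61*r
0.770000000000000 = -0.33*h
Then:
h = -2.33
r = 2.41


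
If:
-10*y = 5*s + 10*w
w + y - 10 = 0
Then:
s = -20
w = 10 - y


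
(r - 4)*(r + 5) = r^2 + r - 20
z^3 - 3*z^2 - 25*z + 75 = (z - 5)*(z - 3)*(z + 5)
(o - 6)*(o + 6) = o^2 - 36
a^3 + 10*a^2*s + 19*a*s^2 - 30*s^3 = (a - s)*(a + 5*s)*(a + 6*s)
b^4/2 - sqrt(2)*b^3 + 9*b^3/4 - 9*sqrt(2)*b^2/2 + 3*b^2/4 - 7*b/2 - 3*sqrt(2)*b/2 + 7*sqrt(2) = (b/2 + 1)*(b - 1)*(b + 7/2)*(b - 2*sqrt(2))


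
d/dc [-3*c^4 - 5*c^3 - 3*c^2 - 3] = 3*c*(-4*c^2 - 5*c - 2)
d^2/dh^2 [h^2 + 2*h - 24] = 2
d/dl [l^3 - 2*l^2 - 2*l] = 3*l^2 - 4*l - 2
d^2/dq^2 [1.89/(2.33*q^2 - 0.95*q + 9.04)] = (-20.521242*q^2 + 8.36703*q + 1.89*(4.66*q - 0.95)*(9.32*q - 1.9) - 79.618896)/(2.33*q^2 - 0.95*q + 9.04)^3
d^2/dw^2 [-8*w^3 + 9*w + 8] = -48*w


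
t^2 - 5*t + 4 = (t - 4)*(t - 1)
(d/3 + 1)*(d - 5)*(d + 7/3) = d^3/3 + d^2/9 - 59*d/9 - 35/3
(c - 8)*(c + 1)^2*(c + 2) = c^4 - 4*c^3 - 27*c^2 - 38*c - 16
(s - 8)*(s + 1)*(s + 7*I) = s^3 - 7*s^2 + 7*I*s^2 - 8*s - 49*I*s - 56*I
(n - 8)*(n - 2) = n^2 - 10*n + 16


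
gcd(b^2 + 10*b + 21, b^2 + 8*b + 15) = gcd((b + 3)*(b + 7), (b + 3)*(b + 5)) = b + 3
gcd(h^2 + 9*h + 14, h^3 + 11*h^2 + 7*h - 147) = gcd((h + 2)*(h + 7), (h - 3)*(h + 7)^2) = h + 7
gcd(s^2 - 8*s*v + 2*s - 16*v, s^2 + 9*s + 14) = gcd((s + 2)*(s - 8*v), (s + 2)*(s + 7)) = s + 2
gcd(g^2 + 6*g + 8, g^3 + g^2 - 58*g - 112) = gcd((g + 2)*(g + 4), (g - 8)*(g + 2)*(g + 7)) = g + 2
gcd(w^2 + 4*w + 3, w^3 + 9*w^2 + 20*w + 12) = w + 1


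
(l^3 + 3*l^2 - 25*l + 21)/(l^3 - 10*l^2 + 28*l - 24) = (l^3 + 3*l^2 - 25*l + 21)/(l^3 - 10*l^2 + 28*l - 24)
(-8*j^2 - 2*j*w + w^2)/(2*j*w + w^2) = (-4*j + w)/w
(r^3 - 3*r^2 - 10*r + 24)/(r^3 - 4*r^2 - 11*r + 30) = (r - 4)/(r - 5)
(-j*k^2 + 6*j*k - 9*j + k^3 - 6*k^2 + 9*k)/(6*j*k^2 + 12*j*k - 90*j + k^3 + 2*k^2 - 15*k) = (-j*k + 3*j + k^2 - 3*k)/(6*j*k + 30*j + k^2 + 5*k)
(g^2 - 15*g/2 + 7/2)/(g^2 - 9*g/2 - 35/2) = (2*g - 1)/(2*g + 5)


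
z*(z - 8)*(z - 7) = z^3 - 15*z^2 + 56*z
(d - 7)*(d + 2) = d^2 - 5*d - 14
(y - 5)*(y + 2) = y^2 - 3*y - 10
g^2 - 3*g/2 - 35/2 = (g - 5)*(g + 7/2)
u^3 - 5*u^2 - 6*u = u*(u - 6)*(u + 1)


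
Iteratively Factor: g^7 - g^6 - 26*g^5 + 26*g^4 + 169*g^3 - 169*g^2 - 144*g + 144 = (g - 4)*(g^6 + 3*g^5 - 14*g^4 - 30*g^3 + 49*g^2 + 27*g - 36) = (g - 4)*(g - 1)*(g^5 + 4*g^4 - 10*g^3 - 40*g^2 + 9*g + 36) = (g - 4)*(g - 1)*(g + 3)*(g^4 + g^3 - 13*g^2 - g + 12) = (g - 4)*(g - 1)*(g + 1)*(g + 3)*(g^3 - 13*g + 12) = (g - 4)*(g - 3)*(g - 1)*(g + 1)*(g + 3)*(g^2 + 3*g - 4) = (g - 4)*(g - 3)*(g - 1)*(g + 1)*(g + 3)*(g + 4)*(g - 1)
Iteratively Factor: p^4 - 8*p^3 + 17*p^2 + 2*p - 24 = (p - 3)*(p^3 - 5*p^2 + 2*p + 8) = (p - 4)*(p - 3)*(p^2 - p - 2) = (p - 4)*(p - 3)*(p + 1)*(p - 2)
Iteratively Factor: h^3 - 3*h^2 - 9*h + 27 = (h - 3)*(h^2 - 9) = (h - 3)^2*(h + 3)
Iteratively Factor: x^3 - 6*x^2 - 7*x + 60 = (x + 3)*(x^2 - 9*x + 20) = (x - 4)*(x + 3)*(x - 5)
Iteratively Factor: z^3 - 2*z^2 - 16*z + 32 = (z - 4)*(z^2 + 2*z - 8) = (z - 4)*(z + 4)*(z - 2)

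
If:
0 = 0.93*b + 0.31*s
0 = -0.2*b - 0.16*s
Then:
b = 0.00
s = 0.00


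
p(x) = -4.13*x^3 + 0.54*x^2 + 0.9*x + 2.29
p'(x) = -12.39*x^2 + 1.08*x + 0.9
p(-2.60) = 76.19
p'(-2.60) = -85.66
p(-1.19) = 8.94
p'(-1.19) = -17.93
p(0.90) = 0.53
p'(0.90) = -8.16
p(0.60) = 2.13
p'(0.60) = -2.91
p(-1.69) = 22.25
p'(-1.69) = -36.31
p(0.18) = 2.45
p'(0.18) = 0.69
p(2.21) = -37.66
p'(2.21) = -57.23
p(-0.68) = 3.23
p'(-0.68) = -5.56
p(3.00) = -101.66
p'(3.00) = -107.37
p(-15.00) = 14049.04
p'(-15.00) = -2803.05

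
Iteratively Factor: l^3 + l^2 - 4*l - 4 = (l + 1)*(l^2 - 4) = (l - 2)*(l + 1)*(l + 2)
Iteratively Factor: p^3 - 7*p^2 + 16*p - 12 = (p - 2)*(p^2 - 5*p + 6) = (p - 3)*(p - 2)*(p - 2)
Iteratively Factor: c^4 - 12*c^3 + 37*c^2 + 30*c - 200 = (c - 4)*(c^3 - 8*c^2 + 5*c + 50) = (c - 4)*(c + 2)*(c^2 - 10*c + 25) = (c - 5)*(c - 4)*(c + 2)*(c - 5)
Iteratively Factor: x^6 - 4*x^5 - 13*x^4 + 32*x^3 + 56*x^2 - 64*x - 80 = (x - 5)*(x^5 + x^4 - 8*x^3 - 8*x^2 + 16*x + 16) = (x - 5)*(x - 2)*(x^4 + 3*x^3 - 2*x^2 - 12*x - 8) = (x - 5)*(x - 2)*(x + 2)*(x^3 + x^2 - 4*x - 4) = (x - 5)*(x - 2)*(x + 2)^2*(x^2 - x - 2) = (x - 5)*(x - 2)*(x + 1)*(x + 2)^2*(x - 2)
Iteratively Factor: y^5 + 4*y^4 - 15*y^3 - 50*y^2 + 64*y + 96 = (y - 3)*(y^4 + 7*y^3 + 6*y^2 - 32*y - 32) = (y - 3)*(y + 4)*(y^3 + 3*y^2 - 6*y - 8) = (y - 3)*(y - 2)*(y + 4)*(y^2 + 5*y + 4) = (y - 3)*(y - 2)*(y + 4)^2*(y + 1)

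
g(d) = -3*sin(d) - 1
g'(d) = -3*cos(d)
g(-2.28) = 1.28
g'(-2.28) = 1.95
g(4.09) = 1.44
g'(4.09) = 1.75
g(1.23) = -3.83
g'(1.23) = -1.00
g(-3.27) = -1.38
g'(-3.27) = 2.98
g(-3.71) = -2.61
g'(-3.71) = 2.53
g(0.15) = -1.45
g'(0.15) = -2.97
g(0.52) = -2.49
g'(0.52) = -2.60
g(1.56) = -4.00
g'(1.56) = -0.03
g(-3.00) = -0.58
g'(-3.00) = 2.97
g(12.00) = 0.61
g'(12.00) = -2.53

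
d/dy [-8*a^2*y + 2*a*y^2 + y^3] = -8*a^2 + 4*a*y + 3*y^2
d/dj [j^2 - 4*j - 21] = 2*j - 4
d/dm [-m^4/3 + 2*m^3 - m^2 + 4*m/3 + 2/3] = -4*m^3/3 + 6*m^2 - 2*m + 4/3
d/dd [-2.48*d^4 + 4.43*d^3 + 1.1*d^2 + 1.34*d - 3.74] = -9.92*d^3 + 13.29*d^2 + 2.2*d + 1.34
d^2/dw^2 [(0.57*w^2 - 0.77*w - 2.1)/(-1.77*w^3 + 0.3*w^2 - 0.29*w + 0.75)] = (-3.571506*w^6 + 14.473998*w^5 + 78.251346*w^4 - 29.186112*w^3 + 20.63718*w^2 + 14.5908*w - 0.89808)/(5.545233*w^9 - 2.81961*w^8 + 3.203523*w^7 - 7.999965*w^6 + 2.914371*w^5 - 2.58804*w^4 + 3.402764*w^3 - 0.695475*w^2 + 0.489375*w - 0.421875)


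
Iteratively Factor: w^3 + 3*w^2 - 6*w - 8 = (w - 2)*(w^2 + 5*w + 4) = (w - 2)*(w + 4)*(w + 1)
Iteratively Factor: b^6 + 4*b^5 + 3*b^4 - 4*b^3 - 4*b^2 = (b + 1)*(b^5 + 3*b^4 - 4*b^2) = b*(b + 1)*(b^4 + 3*b^3 - 4*b) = b*(b + 1)*(b + 2)*(b^3 + b^2 - 2*b) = b*(b - 1)*(b + 1)*(b + 2)*(b^2 + 2*b) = b*(b - 1)*(b + 1)*(b + 2)^2*(b)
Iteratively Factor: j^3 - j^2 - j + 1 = (j + 1)*(j^2 - 2*j + 1) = (j - 1)*(j + 1)*(j - 1)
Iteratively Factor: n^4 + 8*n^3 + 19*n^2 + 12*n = (n + 3)*(n^3 + 5*n^2 + 4*n) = n*(n + 3)*(n^2 + 5*n + 4) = n*(n + 1)*(n + 3)*(n + 4)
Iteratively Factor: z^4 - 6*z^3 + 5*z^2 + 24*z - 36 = (z - 2)*(z^3 - 4*z^2 - 3*z + 18) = (z - 2)*(z + 2)*(z^2 - 6*z + 9) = (z - 3)*(z - 2)*(z + 2)*(z - 3)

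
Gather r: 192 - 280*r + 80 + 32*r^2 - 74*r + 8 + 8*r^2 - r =40*r^2 - 355*r + 280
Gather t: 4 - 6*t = 4 - 6*t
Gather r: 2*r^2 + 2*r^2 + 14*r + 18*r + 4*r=4*r^2 + 36*r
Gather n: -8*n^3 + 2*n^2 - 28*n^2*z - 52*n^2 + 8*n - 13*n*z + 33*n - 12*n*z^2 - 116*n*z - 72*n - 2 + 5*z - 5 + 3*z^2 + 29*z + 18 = -8*n^3 + n^2*(-28*z - 50) + n*(-12*z^2 - 129*z - 31) + 3*z^2 + 34*z + 11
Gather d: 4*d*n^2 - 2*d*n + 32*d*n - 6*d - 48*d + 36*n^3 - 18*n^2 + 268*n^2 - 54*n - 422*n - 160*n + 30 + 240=d*(4*n^2 + 30*n - 54) + 36*n^3 + 250*n^2 - 636*n + 270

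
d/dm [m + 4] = 1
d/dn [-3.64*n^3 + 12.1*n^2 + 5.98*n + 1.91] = -10.92*n^2 + 24.2*n + 5.98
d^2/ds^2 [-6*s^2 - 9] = -12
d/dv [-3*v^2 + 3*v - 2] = 3 - 6*v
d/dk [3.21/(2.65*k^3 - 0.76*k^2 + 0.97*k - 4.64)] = (-25.5195*k^2 + 4.8792*k - 3.1137)/(2.65*k^3 - 0.76*k^2 + 0.97*k - 4.64)^2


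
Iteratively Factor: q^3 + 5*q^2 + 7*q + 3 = (q + 1)*(q^2 + 4*q + 3) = (q + 1)^2*(q + 3)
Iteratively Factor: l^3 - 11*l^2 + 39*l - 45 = (l - 3)*(l^2 - 8*l + 15) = (l - 3)^2*(l - 5)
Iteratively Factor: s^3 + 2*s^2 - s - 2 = (s + 2)*(s^2 - 1) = (s + 1)*(s + 2)*(s - 1)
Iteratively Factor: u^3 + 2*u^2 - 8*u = (u + 4)*(u^2 - 2*u) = u*(u + 4)*(u - 2)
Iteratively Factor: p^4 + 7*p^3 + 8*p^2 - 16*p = (p + 4)*(p^3 + 3*p^2 - 4*p) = (p - 1)*(p + 4)*(p^2 + 4*p) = (p - 1)*(p + 4)^2*(p)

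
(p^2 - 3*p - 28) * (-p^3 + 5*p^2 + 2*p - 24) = -p^5 + 8*p^4 + 15*p^3 - 170*p^2 + 16*p + 672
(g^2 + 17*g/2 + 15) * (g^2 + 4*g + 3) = g^4 + 25*g^3/2 + 52*g^2 + 171*g/2 + 45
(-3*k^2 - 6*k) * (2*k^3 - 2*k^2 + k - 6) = -6*k^5 - 6*k^4 + 9*k^3 + 12*k^2 + 36*k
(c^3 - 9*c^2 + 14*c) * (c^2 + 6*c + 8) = c^5 - 3*c^4 - 32*c^3 + 12*c^2 + 112*c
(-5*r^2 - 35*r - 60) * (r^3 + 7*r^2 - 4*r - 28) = -5*r^5 - 70*r^4 - 285*r^3 - 140*r^2 + 1220*r + 1680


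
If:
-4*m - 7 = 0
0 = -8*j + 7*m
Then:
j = -49/32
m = -7/4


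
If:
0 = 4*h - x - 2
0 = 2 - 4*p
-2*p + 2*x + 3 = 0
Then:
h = 1/4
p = 1/2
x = -1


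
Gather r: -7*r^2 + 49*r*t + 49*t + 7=-7*r^2 + 49*r*t + 49*t + 7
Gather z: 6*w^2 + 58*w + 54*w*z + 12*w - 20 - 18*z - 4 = 6*w^2 + 70*w + z*(54*w - 18) - 24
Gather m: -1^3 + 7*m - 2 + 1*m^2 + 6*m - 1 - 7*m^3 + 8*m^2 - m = -7*m^3 + 9*m^2 + 12*m - 4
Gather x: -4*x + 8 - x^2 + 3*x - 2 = -x^2 - x + 6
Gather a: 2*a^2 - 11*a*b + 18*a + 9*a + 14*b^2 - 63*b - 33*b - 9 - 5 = 2*a^2 + a*(27 - 11*b) + 14*b^2 - 96*b - 14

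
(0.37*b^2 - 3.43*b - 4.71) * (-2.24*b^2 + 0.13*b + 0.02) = -0.8288*b^4 + 7.7313*b^3 + 10.1119*b^2 - 0.6809*b - 0.0942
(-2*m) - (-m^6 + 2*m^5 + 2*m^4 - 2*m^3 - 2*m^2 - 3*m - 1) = m^6 - 2*m^5 - 2*m^4 + 2*m^3 + 2*m^2 + m + 1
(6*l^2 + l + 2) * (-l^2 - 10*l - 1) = -6*l^4 - 61*l^3 - 18*l^2 - 21*l - 2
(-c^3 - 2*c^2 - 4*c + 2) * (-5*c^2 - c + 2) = 5*c^5 + 11*c^4 + 20*c^3 - 10*c^2 - 10*c + 4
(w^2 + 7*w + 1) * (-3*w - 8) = -3*w^3 - 29*w^2 - 59*w - 8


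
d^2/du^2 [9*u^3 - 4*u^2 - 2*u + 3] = 54*u - 8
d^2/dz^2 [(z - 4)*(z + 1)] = 2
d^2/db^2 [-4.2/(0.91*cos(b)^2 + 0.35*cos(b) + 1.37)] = (13.91208*(1 - cos(b)^2)^2 + 4.0131*cos(b)^3 - 13.47402*cos(b)^2 - 10.0401*cos(b) - 4.46879999999999)/(0.91*cos(b)^2 + 0.35*cos(b) + 1.37)^3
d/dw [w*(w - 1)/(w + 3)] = (w^2 + 6*w - 3)/(w^2 + 6*w + 9)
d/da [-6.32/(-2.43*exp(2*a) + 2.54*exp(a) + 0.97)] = (16.0528 - 30.7152*exp(a))*exp(a)/(-2.43*exp(2*a) + 2.54*exp(a) + 0.97)^2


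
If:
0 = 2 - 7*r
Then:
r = 2/7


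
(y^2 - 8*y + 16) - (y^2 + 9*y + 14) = 2 - 17*y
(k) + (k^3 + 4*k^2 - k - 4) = k^3 + 4*k^2 - 4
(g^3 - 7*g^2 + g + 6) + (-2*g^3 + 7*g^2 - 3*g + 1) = -g^3 - 2*g + 7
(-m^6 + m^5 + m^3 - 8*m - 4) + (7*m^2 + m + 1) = -m^6 + m^5 + m^3 + 7*m^2 - 7*m - 3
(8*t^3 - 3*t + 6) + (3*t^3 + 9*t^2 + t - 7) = 11*t^3 + 9*t^2 - 2*t - 1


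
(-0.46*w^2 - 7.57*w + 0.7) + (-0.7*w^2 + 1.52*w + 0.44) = -1.16*w^2 - 6.05*w + 1.14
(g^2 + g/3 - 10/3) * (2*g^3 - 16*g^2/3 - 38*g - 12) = 2*g^5 - 14*g^4/3 - 418*g^3/9 - 62*g^2/9 + 368*g/3 + 40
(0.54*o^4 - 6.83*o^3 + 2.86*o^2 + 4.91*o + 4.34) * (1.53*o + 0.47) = 0.8262*o^5 - 10.1961*o^4 + 1.1657*o^3 + 8.8565*o^2 + 8.9479*o + 2.0398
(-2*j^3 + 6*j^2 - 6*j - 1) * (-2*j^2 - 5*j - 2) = 4*j^5 - 2*j^4 - 14*j^3 + 20*j^2 + 17*j + 2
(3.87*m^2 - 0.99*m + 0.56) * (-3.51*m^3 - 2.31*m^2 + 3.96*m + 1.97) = -13.5837*m^5 - 5.4648*m^4 + 15.6465*m^3 + 2.4099*m^2 + 0.2673*m + 1.1032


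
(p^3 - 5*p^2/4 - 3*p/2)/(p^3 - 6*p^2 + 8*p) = (p + 3/4)/(p - 4)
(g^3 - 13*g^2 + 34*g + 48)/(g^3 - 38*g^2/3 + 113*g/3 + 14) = 3*(g^2 - 7*g - 8)/(3*g^2 - 20*g - 7)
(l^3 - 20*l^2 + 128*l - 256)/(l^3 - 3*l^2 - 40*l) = (l^2 - 12*l + 32)/(l*(l + 5))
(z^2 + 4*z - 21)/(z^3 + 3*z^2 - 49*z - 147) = (z - 3)/(z^2 - 4*z - 21)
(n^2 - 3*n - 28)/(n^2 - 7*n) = (n + 4)/n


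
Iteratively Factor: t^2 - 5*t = (t - 5)*(t)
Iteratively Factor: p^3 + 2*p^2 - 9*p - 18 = (p - 3)*(p^2 + 5*p + 6) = (p - 3)*(p + 2)*(p + 3)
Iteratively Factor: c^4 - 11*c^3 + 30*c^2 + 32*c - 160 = (c - 4)*(c^3 - 7*c^2 + 2*c + 40) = (c - 4)*(c + 2)*(c^2 - 9*c + 20) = (c - 4)^2*(c + 2)*(c - 5)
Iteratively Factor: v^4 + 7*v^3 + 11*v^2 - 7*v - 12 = (v + 4)*(v^3 + 3*v^2 - v - 3) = (v + 3)*(v + 4)*(v^2 - 1) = (v + 1)*(v + 3)*(v + 4)*(v - 1)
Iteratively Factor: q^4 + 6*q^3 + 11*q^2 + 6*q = (q + 1)*(q^3 + 5*q^2 + 6*q) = q*(q + 1)*(q^2 + 5*q + 6) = q*(q + 1)*(q + 2)*(q + 3)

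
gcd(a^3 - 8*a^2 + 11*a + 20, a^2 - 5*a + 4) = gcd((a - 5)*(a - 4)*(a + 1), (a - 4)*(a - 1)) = a - 4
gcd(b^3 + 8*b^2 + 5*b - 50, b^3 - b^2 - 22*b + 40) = b^2 + 3*b - 10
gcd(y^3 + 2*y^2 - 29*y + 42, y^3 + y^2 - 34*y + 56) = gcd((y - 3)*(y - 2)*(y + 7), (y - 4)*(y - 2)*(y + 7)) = y^2 + 5*y - 14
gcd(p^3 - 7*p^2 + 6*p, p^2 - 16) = 1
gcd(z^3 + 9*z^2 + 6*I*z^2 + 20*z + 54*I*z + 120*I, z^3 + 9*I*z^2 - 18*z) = z + 6*I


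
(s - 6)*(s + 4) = s^2 - 2*s - 24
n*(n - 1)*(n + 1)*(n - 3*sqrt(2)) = n^4 - 3*sqrt(2)*n^3 - n^2 + 3*sqrt(2)*n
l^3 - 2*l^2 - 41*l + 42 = (l - 7)*(l - 1)*(l + 6)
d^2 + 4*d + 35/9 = (d + 5/3)*(d + 7/3)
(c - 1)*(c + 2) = c^2 + c - 2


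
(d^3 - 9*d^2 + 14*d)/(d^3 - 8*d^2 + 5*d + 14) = d/(d + 1)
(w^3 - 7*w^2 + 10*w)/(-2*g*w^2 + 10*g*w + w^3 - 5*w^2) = (w - 2)/(-2*g + w)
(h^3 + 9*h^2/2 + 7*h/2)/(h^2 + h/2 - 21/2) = h*(h + 1)/(h - 3)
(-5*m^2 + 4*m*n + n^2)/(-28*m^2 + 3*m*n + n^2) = (-5*m^2 + 4*m*n + n^2)/(-28*m^2 + 3*m*n + n^2)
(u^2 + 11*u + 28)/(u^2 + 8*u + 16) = (u + 7)/(u + 4)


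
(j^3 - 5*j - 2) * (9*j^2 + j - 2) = 9*j^5 + j^4 - 47*j^3 - 23*j^2 + 8*j + 4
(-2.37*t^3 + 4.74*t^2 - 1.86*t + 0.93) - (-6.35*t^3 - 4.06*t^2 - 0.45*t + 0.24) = 3.98*t^3 + 8.8*t^2 - 1.41*t + 0.69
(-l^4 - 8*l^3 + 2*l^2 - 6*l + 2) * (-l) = l^5 + 8*l^4 - 2*l^3 + 6*l^2 - 2*l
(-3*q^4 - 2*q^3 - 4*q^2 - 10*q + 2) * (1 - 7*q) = 21*q^5 + 11*q^4 + 26*q^3 + 66*q^2 - 24*q + 2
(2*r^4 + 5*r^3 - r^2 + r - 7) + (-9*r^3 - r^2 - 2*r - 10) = 2*r^4 - 4*r^3 - 2*r^2 - r - 17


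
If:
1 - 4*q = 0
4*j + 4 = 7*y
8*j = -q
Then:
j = -1/32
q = 1/4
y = 31/56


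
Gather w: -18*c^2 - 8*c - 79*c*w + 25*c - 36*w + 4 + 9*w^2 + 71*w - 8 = -18*c^2 + 17*c + 9*w^2 + w*(35 - 79*c) - 4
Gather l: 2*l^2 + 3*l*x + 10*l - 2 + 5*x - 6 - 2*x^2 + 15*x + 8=2*l^2 + l*(3*x + 10) - 2*x^2 + 20*x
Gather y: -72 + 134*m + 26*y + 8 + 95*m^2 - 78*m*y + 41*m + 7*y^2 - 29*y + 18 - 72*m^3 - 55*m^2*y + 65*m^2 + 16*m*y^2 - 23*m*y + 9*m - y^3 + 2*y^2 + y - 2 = -72*m^3 + 160*m^2 + 184*m - y^3 + y^2*(16*m + 9) + y*(-55*m^2 - 101*m - 2) - 48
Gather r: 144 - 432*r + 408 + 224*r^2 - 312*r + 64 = 224*r^2 - 744*r + 616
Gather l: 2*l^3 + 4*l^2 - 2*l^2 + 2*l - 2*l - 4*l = 2*l^3 + 2*l^2 - 4*l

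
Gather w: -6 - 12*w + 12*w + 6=0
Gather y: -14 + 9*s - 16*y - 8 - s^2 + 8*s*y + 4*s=-s^2 + 13*s + y*(8*s - 16) - 22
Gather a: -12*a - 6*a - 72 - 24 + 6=-18*a - 90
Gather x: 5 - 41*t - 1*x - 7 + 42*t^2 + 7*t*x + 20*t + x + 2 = 42*t^2 + 7*t*x - 21*t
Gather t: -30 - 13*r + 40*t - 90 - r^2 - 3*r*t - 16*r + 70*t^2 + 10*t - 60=-r^2 - 29*r + 70*t^2 + t*(50 - 3*r) - 180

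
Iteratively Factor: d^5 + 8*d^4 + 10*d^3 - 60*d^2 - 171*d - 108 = (d + 3)*(d^4 + 5*d^3 - 5*d^2 - 45*d - 36) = (d + 3)*(d + 4)*(d^3 + d^2 - 9*d - 9) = (d + 1)*(d + 3)*(d + 4)*(d^2 - 9) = (d + 1)*(d + 3)^2*(d + 4)*(d - 3)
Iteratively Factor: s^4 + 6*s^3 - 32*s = (s + 4)*(s^3 + 2*s^2 - 8*s) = (s - 2)*(s + 4)*(s^2 + 4*s) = (s - 2)*(s + 4)^2*(s)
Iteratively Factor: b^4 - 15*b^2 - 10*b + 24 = (b - 1)*(b^3 + b^2 - 14*b - 24) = (b - 1)*(b + 3)*(b^2 - 2*b - 8) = (b - 4)*(b - 1)*(b + 3)*(b + 2)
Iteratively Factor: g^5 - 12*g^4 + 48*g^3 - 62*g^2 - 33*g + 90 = (g + 1)*(g^4 - 13*g^3 + 61*g^2 - 123*g + 90) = (g - 5)*(g + 1)*(g^3 - 8*g^2 + 21*g - 18) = (g - 5)*(g - 2)*(g + 1)*(g^2 - 6*g + 9) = (g - 5)*(g - 3)*(g - 2)*(g + 1)*(g - 3)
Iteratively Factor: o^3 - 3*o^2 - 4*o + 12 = (o + 2)*(o^2 - 5*o + 6) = (o - 3)*(o + 2)*(o - 2)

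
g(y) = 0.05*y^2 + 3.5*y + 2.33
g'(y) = 0.1*y + 3.5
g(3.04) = 13.43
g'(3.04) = 3.80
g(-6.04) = -16.99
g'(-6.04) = 2.90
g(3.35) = 14.62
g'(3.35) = 3.84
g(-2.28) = -5.39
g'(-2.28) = 3.27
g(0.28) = 3.31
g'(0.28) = 3.53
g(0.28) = 3.31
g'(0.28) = 3.53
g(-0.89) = -0.75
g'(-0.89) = 3.41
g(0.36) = 3.60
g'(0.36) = 3.54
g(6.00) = 25.13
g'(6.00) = 4.10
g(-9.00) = -25.12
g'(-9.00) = 2.60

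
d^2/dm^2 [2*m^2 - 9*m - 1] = 4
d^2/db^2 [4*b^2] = 8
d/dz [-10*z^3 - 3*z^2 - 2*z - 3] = -30*z^2 - 6*z - 2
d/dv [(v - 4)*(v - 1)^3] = (v - 1)^2*(4*v - 13)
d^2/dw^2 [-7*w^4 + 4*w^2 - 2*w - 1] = 8 - 84*w^2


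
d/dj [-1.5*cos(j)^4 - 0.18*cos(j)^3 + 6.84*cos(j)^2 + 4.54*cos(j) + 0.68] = (6.0*cos(j)^3 + 0.54*cos(j)^2 - 13.68*cos(j) - 4.54)*sin(j)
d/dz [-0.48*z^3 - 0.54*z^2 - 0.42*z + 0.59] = -1.44*z^2 - 1.08*z - 0.42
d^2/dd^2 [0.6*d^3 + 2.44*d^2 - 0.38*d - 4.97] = 3.6*d + 4.88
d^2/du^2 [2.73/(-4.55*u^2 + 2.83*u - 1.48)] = (113.03565*u^2 - 70.30569*u - 2.73*(9.1*u - 2.83)*(18.2*u - 5.66) + 36.76764)/(4.55*u^2 - 2.83*u + 1.48)^3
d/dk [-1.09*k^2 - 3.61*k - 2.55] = -2.18*k - 3.61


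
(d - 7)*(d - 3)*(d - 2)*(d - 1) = d^4 - 13*d^3 + 53*d^2 - 83*d + 42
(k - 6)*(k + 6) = k^2 - 36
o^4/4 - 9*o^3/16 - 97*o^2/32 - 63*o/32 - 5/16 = (o/4 + 1/2)*(o - 5)*(o + 1/4)*(o + 1/2)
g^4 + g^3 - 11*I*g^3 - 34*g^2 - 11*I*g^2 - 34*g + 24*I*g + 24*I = (g + 1)*(g - 6*I)*(g - 4*I)*(g - I)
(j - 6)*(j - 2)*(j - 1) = j^3 - 9*j^2 + 20*j - 12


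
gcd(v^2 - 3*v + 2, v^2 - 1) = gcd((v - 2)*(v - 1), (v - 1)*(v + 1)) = v - 1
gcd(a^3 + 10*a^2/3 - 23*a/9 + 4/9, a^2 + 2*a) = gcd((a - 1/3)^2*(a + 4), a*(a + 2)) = 1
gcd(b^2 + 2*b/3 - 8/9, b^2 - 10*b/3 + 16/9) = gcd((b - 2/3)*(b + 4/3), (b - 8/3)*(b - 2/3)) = b - 2/3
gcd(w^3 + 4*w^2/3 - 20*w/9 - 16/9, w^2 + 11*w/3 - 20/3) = w - 4/3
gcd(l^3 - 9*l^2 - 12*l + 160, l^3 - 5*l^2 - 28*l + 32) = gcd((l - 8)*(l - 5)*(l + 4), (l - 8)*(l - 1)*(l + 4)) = l^2 - 4*l - 32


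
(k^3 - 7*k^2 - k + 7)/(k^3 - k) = (k - 7)/k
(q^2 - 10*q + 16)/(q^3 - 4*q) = (q - 8)/(q*(q + 2))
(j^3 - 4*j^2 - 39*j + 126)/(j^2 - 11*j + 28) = (j^2 + 3*j - 18)/(j - 4)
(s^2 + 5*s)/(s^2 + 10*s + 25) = s/(s + 5)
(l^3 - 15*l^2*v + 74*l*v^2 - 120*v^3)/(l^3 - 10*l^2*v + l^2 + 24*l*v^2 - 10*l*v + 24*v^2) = (l - 5*v)/(l + 1)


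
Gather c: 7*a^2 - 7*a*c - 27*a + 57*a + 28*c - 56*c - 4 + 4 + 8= 7*a^2 + 30*a + c*(-7*a - 28) + 8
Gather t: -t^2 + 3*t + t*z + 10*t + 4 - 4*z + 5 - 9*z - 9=-t^2 + t*(z + 13) - 13*z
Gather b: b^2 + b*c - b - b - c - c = b^2 + b*(c - 2) - 2*c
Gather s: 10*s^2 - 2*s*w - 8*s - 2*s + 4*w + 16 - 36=10*s^2 + s*(-2*w - 10) + 4*w - 20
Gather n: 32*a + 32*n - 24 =32*a + 32*n - 24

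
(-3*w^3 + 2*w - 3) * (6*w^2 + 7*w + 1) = -18*w^5 - 21*w^4 + 9*w^3 - 4*w^2 - 19*w - 3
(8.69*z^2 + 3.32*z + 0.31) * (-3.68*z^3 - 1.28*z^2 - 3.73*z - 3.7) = -31.9792*z^5 - 23.3408*z^4 - 37.8041*z^3 - 44.9334*z^2 - 13.4403*z - 1.147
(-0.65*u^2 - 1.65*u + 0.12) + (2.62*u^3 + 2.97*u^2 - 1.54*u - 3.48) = 2.62*u^3 + 2.32*u^2 - 3.19*u - 3.36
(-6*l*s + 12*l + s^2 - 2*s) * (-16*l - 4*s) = 96*l^2*s - 192*l^2 + 8*l*s^2 - 16*l*s - 4*s^3 + 8*s^2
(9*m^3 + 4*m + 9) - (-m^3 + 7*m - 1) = 10*m^3 - 3*m + 10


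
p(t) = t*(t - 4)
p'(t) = 2*t - 4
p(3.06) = -2.88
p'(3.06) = 2.12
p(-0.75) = 3.56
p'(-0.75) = -5.50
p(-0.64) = 2.97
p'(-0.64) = -5.28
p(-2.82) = 19.23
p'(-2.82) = -9.64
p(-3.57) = 27.02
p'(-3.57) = -11.14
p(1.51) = -3.76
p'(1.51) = -0.98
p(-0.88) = 4.29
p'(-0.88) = -5.76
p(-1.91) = 11.29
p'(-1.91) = -7.82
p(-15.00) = 285.00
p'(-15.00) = -34.00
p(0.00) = 0.00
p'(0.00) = -4.00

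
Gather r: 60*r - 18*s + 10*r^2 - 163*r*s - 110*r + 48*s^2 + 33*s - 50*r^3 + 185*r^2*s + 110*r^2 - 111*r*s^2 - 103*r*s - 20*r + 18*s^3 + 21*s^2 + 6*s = -50*r^3 + r^2*(185*s + 120) + r*(-111*s^2 - 266*s - 70) + 18*s^3 + 69*s^2 + 21*s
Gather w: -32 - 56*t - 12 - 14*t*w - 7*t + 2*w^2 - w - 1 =-63*t + 2*w^2 + w*(-14*t - 1) - 45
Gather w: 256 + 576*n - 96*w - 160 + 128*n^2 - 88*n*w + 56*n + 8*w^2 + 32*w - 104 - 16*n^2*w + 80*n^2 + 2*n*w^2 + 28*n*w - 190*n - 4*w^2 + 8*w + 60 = 208*n^2 + 442*n + w^2*(2*n + 4) + w*(-16*n^2 - 60*n - 56) + 52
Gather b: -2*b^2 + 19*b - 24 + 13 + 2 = -2*b^2 + 19*b - 9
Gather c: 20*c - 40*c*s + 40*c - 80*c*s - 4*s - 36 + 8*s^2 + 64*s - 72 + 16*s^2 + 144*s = c*(60 - 120*s) + 24*s^2 + 204*s - 108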